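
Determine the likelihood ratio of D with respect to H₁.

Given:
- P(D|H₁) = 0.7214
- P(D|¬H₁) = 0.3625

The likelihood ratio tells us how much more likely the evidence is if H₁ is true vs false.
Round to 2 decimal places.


Likelihood Ratio (LR) = P(D|H₁) / P(D|¬H₁)

LR = 0.7214 / 0.3625
   = 1.99

The evidence is 1.99 times more likely if H₁ is true than if H₁ is false.
LR > 1, so observing D raises the odds in favor of H₁.


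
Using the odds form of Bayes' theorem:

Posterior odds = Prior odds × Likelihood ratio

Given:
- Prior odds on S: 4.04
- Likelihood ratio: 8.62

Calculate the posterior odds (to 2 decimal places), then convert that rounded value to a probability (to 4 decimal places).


Step 1: Calculate posterior odds
Posterior odds = Prior odds × LR
               = 4.04 × 8.62
               = 34.82

Step 2: Convert to probability
P(S|E) = Posterior odds / (1 + Posterior odds)
       = 34.82 / (1 + 34.82)
       = 34.82 / 35.82
       = 0.9721

The evidence increased P(S) from 0.8016 to 0.9721.


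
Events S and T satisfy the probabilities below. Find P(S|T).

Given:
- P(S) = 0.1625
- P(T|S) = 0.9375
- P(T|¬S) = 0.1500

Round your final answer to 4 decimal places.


Bayes' theorem: P(S|T) = P(T|S) × P(S) / P(T)

Step 1: Calculate P(T) using law of total probability
P(T) = P(T|S)P(S) + P(T|¬S)P(¬S)
     = 0.9375 × 0.1625 + 0.1500 × 0.8375
     = 0.15234375 + 0.12562500
     = 0.27796875

Step 2: Apply Bayes' theorem
P(S|T) = P(T|S) × P(S) / P(T)
       = 0.15234375 / 0.27796875
       = 0.5481


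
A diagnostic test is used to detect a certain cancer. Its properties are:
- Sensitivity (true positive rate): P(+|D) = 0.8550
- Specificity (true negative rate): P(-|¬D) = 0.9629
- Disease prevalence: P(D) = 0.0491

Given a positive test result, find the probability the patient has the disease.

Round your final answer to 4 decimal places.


Let D = has disease, + = positive test

Given:
- P(D) = 0.0491 (prevalence)
- P(+|D) = 0.8550 (sensitivity)
- P(-|¬D) = 0.9629 (specificity)
- P(+|¬D) = 0.0371 (false positive rate = 1 - specificity)

Step 1: Find P(+)
P(+) = P(+|D)P(D) + P(+|¬D)P(¬D)
     = 0.8550 × 0.0491 + 0.0371 × 0.9509
     = 0.04198050 + 0.03527839
     = 0.07725889

Step 2: Apply Bayes' theorem for P(D|+)
P(D|+) = P(+|D)P(D) / P(+)
       = 0.04198050 / 0.07725889
       = 0.5434


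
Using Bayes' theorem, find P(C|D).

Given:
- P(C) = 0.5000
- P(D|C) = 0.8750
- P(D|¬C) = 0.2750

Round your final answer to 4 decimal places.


Bayes' theorem: P(C|D) = P(D|C) × P(C) / P(D)

Step 1: Calculate P(D) using law of total probability
P(D) = P(D|C)P(C) + P(D|¬C)P(¬C)
     = 0.8750 × 0.5000 + 0.2750 × 0.5000
     = 0.43750000 + 0.13750000
     = 0.57500000

Step 2: Apply Bayes' theorem
P(C|D) = P(D|C) × P(C) / P(D)
       = 0.43750000 / 0.57500000
       = 0.7609


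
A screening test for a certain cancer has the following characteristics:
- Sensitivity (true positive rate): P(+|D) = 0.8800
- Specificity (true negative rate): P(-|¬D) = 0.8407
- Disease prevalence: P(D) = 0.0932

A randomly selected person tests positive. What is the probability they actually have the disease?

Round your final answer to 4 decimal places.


Let D = has disease, + = positive test

Given:
- P(D) = 0.0932 (prevalence)
- P(+|D) = 0.8800 (sensitivity)
- P(-|¬D) = 0.8407 (specificity)
- P(+|¬D) = 0.1593 (false positive rate = 1 - specificity)

Step 1: Find P(+)
P(+) = P(+|D)P(D) + P(+|¬D)P(¬D)
     = 0.8800 × 0.0932 + 0.1593 × 0.9068
     = 0.08201600 + 0.14445324
     = 0.22646924

Step 2: Apply Bayes' theorem for P(D|+)
P(D|+) = P(+|D)P(D) / P(+)
       = 0.08201600 / 0.22646924
       = 0.3622


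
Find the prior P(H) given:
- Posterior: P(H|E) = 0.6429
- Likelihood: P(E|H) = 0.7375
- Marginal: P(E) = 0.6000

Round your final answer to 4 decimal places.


From Bayes' theorem: P(H|E) = P(E|H) × P(H) / P(E)

Rearranging for P(H):
P(H) = P(H|E) × P(E) / P(E|H)
     = 0.6429 × 0.6000 / 0.7375
     = 0.38574000 / 0.7375
     = 0.5230


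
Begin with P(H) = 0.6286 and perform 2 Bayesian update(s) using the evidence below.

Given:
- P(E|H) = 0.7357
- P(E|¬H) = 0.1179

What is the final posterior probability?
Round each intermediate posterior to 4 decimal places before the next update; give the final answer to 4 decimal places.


Sequential Bayesian updating:

Initial prior: P(H) = 0.6286

Update 1:
  P(E) = 0.7357 × 0.6286 + 0.1179 × 0.3714 = 0.46246102 + 0.04378806 = 0.50624908
  P(H|E) = 0.46246102 / 0.50624908 = 0.9135

Update 2:
  P(E) = 0.7357 × 0.9135 + 0.1179 × 0.0865 = 0.67206195 + 0.01019835 = 0.68226030
  P(H|E) = 0.67206195 / 0.68226030 = 0.9851

Final posterior: 0.9851


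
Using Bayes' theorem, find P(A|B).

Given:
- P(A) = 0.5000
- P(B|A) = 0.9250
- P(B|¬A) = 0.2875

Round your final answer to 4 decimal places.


Bayes' theorem: P(A|B) = P(B|A) × P(A) / P(B)

Step 1: Calculate P(B) using law of total probability
P(B) = P(B|A)P(A) + P(B|¬A)P(¬A)
     = 0.9250 × 0.5000 + 0.2875 × 0.5000
     = 0.46250000 + 0.14375000
     = 0.60625000

Step 2: Apply Bayes' theorem
P(A|B) = P(B|A) × P(A) / P(B)
       = 0.46250000 / 0.60625000
       = 0.7629


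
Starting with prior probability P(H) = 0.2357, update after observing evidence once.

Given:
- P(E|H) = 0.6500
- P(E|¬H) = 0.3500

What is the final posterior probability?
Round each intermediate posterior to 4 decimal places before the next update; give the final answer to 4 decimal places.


Sequential Bayesian updating:

Initial prior: P(H) = 0.2357

Update 1:
  P(E) = 0.6500 × 0.2357 + 0.3500 × 0.7643 = 0.15320500 + 0.26750500 = 0.42071000
  P(H|E) = 0.15320500 / 0.42071000 = 0.3642

Final posterior: 0.3642


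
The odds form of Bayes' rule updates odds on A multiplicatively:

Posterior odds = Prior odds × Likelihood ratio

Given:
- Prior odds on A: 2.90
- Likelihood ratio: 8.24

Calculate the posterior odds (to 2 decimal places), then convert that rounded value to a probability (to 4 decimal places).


Step 1: Calculate posterior odds
Posterior odds = Prior odds × LR
               = 2.90 × 8.24
               = 23.90

Step 2: Convert to probability
P(A|E) = Posterior odds / (1 + Posterior odds)
       = 23.90 / (1 + 23.90)
       = 23.90 / 24.90
       = 0.9598

The evidence increased P(A) from 0.7436 to 0.9598.


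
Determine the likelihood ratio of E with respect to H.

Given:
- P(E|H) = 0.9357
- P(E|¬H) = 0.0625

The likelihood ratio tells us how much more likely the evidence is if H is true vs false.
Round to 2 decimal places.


Likelihood Ratio (LR) = P(E|H) / P(E|¬H)

LR = 0.9357 / 0.0625
   = 14.97

The evidence is 14.97 times more likely if H is true than if H is false.
Because LR exceeds 1, E is evidence for H.


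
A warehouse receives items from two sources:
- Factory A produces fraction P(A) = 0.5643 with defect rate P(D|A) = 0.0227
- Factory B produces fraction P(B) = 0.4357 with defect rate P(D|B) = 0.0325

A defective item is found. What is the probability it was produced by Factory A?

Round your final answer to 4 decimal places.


Let A = from Factory A, D = defective

Given:
- P(A) = 0.5643, P(B) = 0.4357
- P(D|A) = 0.0227, P(D|B) = 0.0325

Step 1: Find P(D)
P(D) = P(D|A)P(A) + P(D|B)P(B)
     = 0.0227 × 0.5643 + 0.0325 × 0.4357
     = 0.01280961 + 0.01416025
     = 0.02696986

Step 2: Apply Bayes' theorem
P(A|D) = P(D|A)P(A) / P(D)
       = 0.01280961 / 0.02696986
       = 0.4750


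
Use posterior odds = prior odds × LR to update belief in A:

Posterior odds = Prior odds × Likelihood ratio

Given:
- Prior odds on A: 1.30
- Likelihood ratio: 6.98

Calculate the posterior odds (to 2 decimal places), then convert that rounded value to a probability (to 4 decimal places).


Step 1: Calculate posterior odds
Posterior odds = Prior odds × LR
               = 1.30 × 6.98
               = 9.07

Step 2: Convert to probability
P(A|E) = Posterior odds / (1 + Posterior odds)
       = 9.07 / (1 + 9.07)
       = 9.07 / 10.07
       = 0.9007

The evidence increased P(A) from 0.5652 to 0.9007.


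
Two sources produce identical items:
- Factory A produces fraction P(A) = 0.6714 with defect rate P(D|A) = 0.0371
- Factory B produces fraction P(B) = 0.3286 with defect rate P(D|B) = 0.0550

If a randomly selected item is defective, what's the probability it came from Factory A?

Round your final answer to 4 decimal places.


Let A = from Factory A, D = defective

Given:
- P(A) = 0.6714, P(B) = 0.3286
- P(D|A) = 0.0371, P(D|B) = 0.0550

Step 1: Find P(D)
P(D) = P(D|A)P(A) + P(D|B)P(B)
     = 0.0371 × 0.6714 + 0.0550 × 0.3286
     = 0.02490894 + 0.01807300
     = 0.04298194

Step 2: Apply Bayes' theorem
P(A|D) = P(D|A)P(A) / P(D)
       = 0.02490894 / 0.04298194
       = 0.5795


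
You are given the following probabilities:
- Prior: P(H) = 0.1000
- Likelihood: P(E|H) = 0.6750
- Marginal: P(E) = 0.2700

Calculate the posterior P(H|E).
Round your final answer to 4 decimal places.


Using Bayes' theorem:

P(H|E) = P(E|H) × P(H) / P(E)
       = 0.6750 × 0.1000 / 0.2700
       = 0.06750000 / 0.2700
       = 0.2500

The evidence strengthens our belief in H.
Prior: 0.1000 → Posterior: 0.2500


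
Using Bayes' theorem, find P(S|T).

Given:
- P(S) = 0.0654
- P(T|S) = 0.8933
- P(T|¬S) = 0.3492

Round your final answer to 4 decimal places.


Bayes' theorem: P(S|T) = P(T|S) × P(S) / P(T)

Step 1: Calculate P(T) using law of total probability
P(T) = P(T|S)P(S) + P(T|¬S)P(¬S)
     = 0.8933 × 0.0654 + 0.3492 × 0.9346
     = 0.05842182 + 0.32636232
     = 0.38478414

Step 2: Apply Bayes' theorem
P(S|T) = P(T|S) × P(S) / P(T)
       = 0.05842182 / 0.38478414
       = 0.1518


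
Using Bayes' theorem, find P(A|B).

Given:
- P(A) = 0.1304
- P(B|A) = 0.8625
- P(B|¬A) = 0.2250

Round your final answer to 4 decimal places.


Bayes' theorem: P(A|B) = P(B|A) × P(A) / P(B)

Step 1: Calculate P(B) using law of total probability
P(B) = P(B|A)P(A) + P(B|¬A)P(¬A)
     = 0.8625 × 0.1304 + 0.2250 × 0.8696
     = 0.11247000 + 0.19566000
     = 0.30813000

Step 2: Apply Bayes' theorem
P(A|B) = P(B|A) × P(A) / P(B)
       = 0.11247000 / 0.30813000
       = 0.3650


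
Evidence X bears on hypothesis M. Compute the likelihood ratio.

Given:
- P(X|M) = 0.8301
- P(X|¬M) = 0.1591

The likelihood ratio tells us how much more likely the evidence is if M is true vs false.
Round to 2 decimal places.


Likelihood Ratio (LR) = P(X|M) / P(X|¬M)

LR = 0.8301 / 0.1591
   = 5.22

The evidence is 5.22 times more likely if M is true than if M is false.
Because LR exceeds 1, X is evidence for M.


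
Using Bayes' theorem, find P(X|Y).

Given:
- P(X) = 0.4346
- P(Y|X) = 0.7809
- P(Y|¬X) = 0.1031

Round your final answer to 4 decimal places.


Bayes' theorem: P(X|Y) = P(Y|X) × P(X) / P(Y)

Step 1: Calculate P(Y) using law of total probability
P(Y) = P(Y|X)P(X) + P(Y|¬X)P(¬X)
     = 0.7809 × 0.4346 + 0.1031 × 0.5654
     = 0.33937914 + 0.05829274
     = 0.39767188

Step 2: Apply Bayes' theorem
P(X|Y) = P(Y|X) × P(X) / P(Y)
       = 0.33937914 / 0.39767188
       = 0.8534


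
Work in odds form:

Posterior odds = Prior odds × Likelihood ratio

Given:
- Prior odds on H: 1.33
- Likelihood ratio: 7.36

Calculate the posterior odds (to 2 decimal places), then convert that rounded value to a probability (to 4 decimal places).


Step 1: Calculate posterior odds
Posterior odds = Prior odds × LR
               = 1.33 × 7.36
               = 9.79

Step 2: Convert to probability
P(H|E) = Posterior odds / (1 + Posterior odds)
       = 9.79 / (1 + 9.79)
       = 9.79 / 10.79
       = 0.9073

The evidence increased P(H) from 0.5708 to 0.9073.


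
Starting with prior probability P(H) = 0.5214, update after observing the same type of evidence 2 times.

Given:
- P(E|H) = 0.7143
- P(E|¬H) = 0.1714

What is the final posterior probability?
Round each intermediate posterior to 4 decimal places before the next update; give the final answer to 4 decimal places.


Sequential Bayesian updating:

Initial prior: P(H) = 0.5214

Update 1:
  P(E) = 0.7143 × 0.5214 + 0.1714 × 0.4786 = 0.37243602 + 0.08203204 = 0.45446806
  P(H|E) = 0.37243602 / 0.45446806 = 0.8195

Update 2:
  P(E) = 0.7143 × 0.8195 + 0.1714 × 0.1805 = 0.58536885 + 0.03093770 = 0.61630655
  P(H|E) = 0.58536885 / 0.61630655 = 0.9498

Final posterior: 0.9498


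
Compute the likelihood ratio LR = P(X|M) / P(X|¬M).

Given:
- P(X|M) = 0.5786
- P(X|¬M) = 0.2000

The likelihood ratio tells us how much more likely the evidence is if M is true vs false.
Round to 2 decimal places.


Likelihood Ratio (LR) = P(X|M) / P(X|¬M)

LR = 0.5786 / 0.2000
   = 2.89

The evidence is 2.89 times more likely if M is true than if M is false.
LR > 1, so observing X raises the odds in favor of M.


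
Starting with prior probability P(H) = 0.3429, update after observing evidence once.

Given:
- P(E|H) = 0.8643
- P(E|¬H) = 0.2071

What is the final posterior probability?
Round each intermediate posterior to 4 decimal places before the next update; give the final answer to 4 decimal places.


Sequential Bayesian updating:

Initial prior: P(H) = 0.3429

Update 1:
  P(E) = 0.8643 × 0.3429 + 0.2071 × 0.6571 = 0.29636847 + 0.13608541 = 0.43245388
  P(H|E) = 0.29636847 / 0.43245388 = 0.6853

Final posterior: 0.6853


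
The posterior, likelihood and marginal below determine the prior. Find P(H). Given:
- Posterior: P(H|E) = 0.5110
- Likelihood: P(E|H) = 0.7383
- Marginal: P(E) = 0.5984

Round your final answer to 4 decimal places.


From Bayes' theorem: P(H|E) = P(E|H) × P(H) / P(E)

Rearranging for P(H):
P(H) = P(H|E) × P(E) / P(E|H)
     = 0.5110 × 0.5984 / 0.7383
     = 0.30578240 / 0.7383
     = 0.4142


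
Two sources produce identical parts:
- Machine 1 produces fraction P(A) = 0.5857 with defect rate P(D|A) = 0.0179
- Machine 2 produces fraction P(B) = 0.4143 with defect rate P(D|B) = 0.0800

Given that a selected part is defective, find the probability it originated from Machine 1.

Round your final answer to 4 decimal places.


Let A = from Machine 1, D = defective

Given:
- P(A) = 0.5857, P(B) = 0.4143
- P(D|A) = 0.0179, P(D|B) = 0.0800

Step 1: Find P(D)
P(D) = P(D|A)P(A) + P(D|B)P(B)
     = 0.0179 × 0.5857 + 0.0800 × 0.4143
     = 0.01048403 + 0.03314400
     = 0.04362803

Step 2: Apply Bayes' theorem
P(A|D) = P(D|A)P(A) / P(D)
       = 0.01048403 / 0.04362803
       = 0.2403


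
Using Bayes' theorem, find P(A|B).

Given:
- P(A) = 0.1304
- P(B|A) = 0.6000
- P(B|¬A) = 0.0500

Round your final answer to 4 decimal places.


Bayes' theorem: P(A|B) = P(B|A) × P(A) / P(B)

Step 1: Calculate P(B) using law of total probability
P(B) = P(B|A)P(A) + P(B|¬A)P(¬A)
     = 0.6000 × 0.1304 + 0.0500 × 0.8696
     = 0.07824000 + 0.04348000
     = 0.12172000

Step 2: Apply Bayes' theorem
P(A|B) = P(B|A) × P(A) / P(B)
       = 0.07824000 / 0.12172000
       = 0.6428


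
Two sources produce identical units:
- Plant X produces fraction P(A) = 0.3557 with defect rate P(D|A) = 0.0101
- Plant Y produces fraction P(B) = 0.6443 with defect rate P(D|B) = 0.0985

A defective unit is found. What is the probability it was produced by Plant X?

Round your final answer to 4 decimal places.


Let A = from Plant X, D = defective

Given:
- P(A) = 0.3557, P(B) = 0.6443
- P(D|A) = 0.0101, P(D|B) = 0.0985

Step 1: Find P(D)
P(D) = P(D|A)P(A) + P(D|B)P(B)
     = 0.0101 × 0.3557 + 0.0985 × 0.6443
     = 0.00359257 + 0.06346355
     = 0.06705612

Step 2: Apply Bayes' theorem
P(A|D) = P(D|A)P(A) / P(D)
       = 0.00359257 / 0.06705612
       = 0.0536


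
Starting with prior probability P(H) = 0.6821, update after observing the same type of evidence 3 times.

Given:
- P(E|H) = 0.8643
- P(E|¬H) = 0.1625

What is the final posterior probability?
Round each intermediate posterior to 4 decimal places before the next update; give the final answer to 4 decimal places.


Sequential Bayesian updating:

Initial prior: P(H) = 0.6821

Update 1:
  P(E) = 0.8643 × 0.6821 + 0.1625 × 0.3179 = 0.58953903 + 0.05165875 = 0.64119778
  P(H|E) = 0.58953903 / 0.64119778 = 0.9194

Update 2:
  P(E) = 0.8643 × 0.9194 + 0.1625 × 0.0806 = 0.79463742 + 0.01309750 = 0.80773492
  P(H|E) = 0.79463742 / 0.80773492 = 0.9838

Update 3:
  P(E) = 0.8643 × 0.9838 + 0.1625 × 0.0162 = 0.85029834 + 0.00263250 = 0.85293084
  P(H|E) = 0.85029834 / 0.85293084 = 0.9969

Final posterior: 0.9969


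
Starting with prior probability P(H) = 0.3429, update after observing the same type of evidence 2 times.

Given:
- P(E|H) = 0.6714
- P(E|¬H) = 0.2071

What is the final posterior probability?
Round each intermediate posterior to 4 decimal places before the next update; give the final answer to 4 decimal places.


Sequential Bayesian updating:

Initial prior: P(H) = 0.3429

Update 1:
  P(E) = 0.6714 × 0.3429 + 0.2071 × 0.6571 = 0.23022306 + 0.13608541 = 0.36630847
  P(H|E) = 0.23022306 / 0.36630847 = 0.6285

Update 2:
  P(E) = 0.6714 × 0.6285 + 0.2071 × 0.3715 = 0.42197490 + 0.07693765 = 0.49891255
  P(H|E) = 0.42197490 / 0.49891255 = 0.8458

Final posterior: 0.8458


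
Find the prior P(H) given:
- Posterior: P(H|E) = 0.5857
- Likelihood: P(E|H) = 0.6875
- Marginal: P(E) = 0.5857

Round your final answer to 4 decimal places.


From Bayes' theorem: P(H|E) = P(E|H) × P(H) / P(E)

Rearranging for P(H):
P(H) = P(H|E) × P(E) / P(E|H)
     = 0.5857 × 0.5857 / 0.6875
     = 0.34304449 / 0.6875
     = 0.4990


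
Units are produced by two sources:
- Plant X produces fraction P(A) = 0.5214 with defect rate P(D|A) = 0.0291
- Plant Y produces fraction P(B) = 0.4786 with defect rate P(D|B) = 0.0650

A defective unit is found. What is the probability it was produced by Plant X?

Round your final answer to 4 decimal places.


Let A = from Plant X, D = defective

Given:
- P(A) = 0.5214, P(B) = 0.4786
- P(D|A) = 0.0291, P(D|B) = 0.0650

Step 1: Find P(D)
P(D) = P(D|A)P(A) + P(D|B)P(B)
     = 0.0291 × 0.5214 + 0.0650 × 0.4786
     = 0.01517274 + 0.03110900
     = 0.04628174

Step 2: Apply Bayes' theorem
P(A|D) = P(D|A)P(A) / P(D)
       = 0.01517274 / 0.04628174
       = 0.3278


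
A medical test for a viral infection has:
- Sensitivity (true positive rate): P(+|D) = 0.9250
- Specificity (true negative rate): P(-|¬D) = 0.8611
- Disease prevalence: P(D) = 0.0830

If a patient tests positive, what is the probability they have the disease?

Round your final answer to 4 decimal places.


Let D = has disease, + = positive test

Given:
- P(D) = 0.0830 (prevalence)
- P(+|D) = 0.9250 (sensitivity)
- P(-|¬D) = 0.8611 (specificity)
- P(+|¬D) = 0.1389 (false positive rate = 1 - specificity)

Step 1: Find P(+)
P(+) = P(+|D)P(D) + P(+|¬D)P(¬D)
     = 0.9250 × 0.0830 + 0.1389 × 0.9170
     = 0.07677500 + 0.12737130
     = 0.20414630

Step 2: Apply Bayes' theorem for P(D|+)
P(D|+) = P(+|D)P(D) / P(+)
       = 0.07677500 / 0.20414630
       = 0.3761


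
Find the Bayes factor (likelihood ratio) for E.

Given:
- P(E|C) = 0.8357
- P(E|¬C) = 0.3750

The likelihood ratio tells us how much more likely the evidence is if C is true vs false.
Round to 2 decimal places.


Likelihood Ratio (LR) = P(E|C) / P(E|¬C)

LR = 0.8357 / 0.3750
   = 2.23

The evidence is 2.23 times more likely if C is true than if C is false.
LR > 1, so observing E raises the odds in favor of C.


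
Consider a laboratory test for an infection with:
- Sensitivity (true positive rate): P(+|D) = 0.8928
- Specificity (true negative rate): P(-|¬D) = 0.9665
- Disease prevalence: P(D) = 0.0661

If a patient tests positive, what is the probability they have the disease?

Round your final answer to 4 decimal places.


Let D = has disease, + = positive test

Given:
- P(D) = 0.0661 (prevalence)
- P(+|D) = 0.8928 (sensitivity)
- P(-|¬D) = 0.9665 (specificity)
- P(+|¬D) = 0.0335 (false positive rate = 1 - specificity)

Step 1: Find P(+)
P(+) = P(+|D)P(D) + P(+|¬D)P(¬D)
     = 0.8928 × 0.0661 + 0.0335 × 0.9339
     = 0.05901408 + 0.03128565
     = 0.09029973

Step 2: Apply Bayes' theorem for P(D|+)
P(D|+) = P(+|D)P(D) / P(+)
       = 0.05901408 / 0.09029973
       = 0.6535


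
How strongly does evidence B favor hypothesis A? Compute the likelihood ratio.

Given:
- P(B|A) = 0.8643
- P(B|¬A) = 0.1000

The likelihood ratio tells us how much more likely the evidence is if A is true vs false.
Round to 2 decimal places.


Likelihood Ratio (LR) = P(B|A) / P(B|¬A)

LR = 0.8643 / 0.1000
   = 8.64

The evidence is 8.64 times more likely if A is true than if A is false.
LR > 1, so observing B raises the odds in favor of A.


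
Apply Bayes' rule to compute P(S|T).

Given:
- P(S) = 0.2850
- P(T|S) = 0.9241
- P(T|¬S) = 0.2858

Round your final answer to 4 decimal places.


Bayes' theorem: P(S|T) = P(T|S) × P(S) / P(T)

Step 1: Calculate P(T) using law of total probability
P(T) = P(T|S)P(S) + P(T|¬S)P(¬S)
     = 0.9241 × 0.2850 + 0.2858 × 0.7150
     = 0.26336850 + 0.20434700
     = 0.46771550

Step 2: Apply Bayes' theorem
P(S|T) = P(T|S) × P(S) / P(T)
       = 0.26336850 / 0.46771550
       = 0.5631


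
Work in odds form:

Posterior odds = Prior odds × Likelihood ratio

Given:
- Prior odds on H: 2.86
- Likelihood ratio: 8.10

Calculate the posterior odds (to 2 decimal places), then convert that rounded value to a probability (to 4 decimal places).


Step 1: Calculate posterior odds
Posterior odds = Prior odds × LR
               = 2.86 × 8.10
               = 23.17

Step 2: Convert to probability
P(H|E) = Posterior odds / (1 + Posterior odds)
       = 23.17 / (1 + 23.17)
       = 23.17 / 24.17
       = 0.9586

The evidence increased P(H) from 0.7409 to 0.9586.


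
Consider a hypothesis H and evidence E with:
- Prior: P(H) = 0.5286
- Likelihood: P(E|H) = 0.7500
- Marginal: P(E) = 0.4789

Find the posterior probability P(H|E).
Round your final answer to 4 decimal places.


Using Bayes' theorem:

P(H|E) = P(E|H) × P(H) / P(E)
       = 0.7500 × 0.5286 / 0.4789
       = 0.39645000 / 0.4789
       = 0.8278

The evidence strengthens our belief in H.
Prior: 0.5286 → Posterior: 0.8278


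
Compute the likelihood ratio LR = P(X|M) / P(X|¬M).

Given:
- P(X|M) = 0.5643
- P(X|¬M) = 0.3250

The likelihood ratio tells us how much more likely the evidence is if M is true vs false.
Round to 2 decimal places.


Likelihood Ratio (LR) = P(X|M) / P(X|¬M)

LR = 0.5643 / 0.3250
   = 1.74

The evidence is 1.74 times more likely if M is true than if M is false.
LR > 1, so observing X raises the odds in favor of M.


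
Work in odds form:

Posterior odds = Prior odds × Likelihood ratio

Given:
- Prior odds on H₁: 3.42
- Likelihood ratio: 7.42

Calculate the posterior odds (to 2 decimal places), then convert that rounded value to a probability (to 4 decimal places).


Step 1: Calculate posterior odds
Posterior odds = Prior odds × LR
               = 3.42 × 7.42
               = 25.38

Step 2: Convert to probability
P(H₁|E) = Posterior odds / (1 + Posterior odds)
       = 25.38 / (1 + 25.38)
       = 25.38 / 26.38
       = 0.9621

The evidence increased P(H₁) from 0.7738 to 0.9621.


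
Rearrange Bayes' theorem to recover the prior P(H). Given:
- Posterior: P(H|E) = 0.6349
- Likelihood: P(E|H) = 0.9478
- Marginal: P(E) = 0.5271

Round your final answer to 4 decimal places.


From Bayes' theorem: P(H|E) = P(E|H) × P(H) / P(E)

Rearranging for P(H):
P(H) = P(H|E) × P(E) / P(E|H)
     = 0.6349 × 0.5271 / 0.9478
     = 0.33465579 / 0.9478
     = 0.3531


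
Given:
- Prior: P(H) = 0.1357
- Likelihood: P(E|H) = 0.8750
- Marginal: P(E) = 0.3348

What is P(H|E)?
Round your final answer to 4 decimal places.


Using Bayes' theorem:

P(H|E) = P(E|H) × P(H) / P(E)
       = 0.8750 × 0.1357 / 0.3348
       = 0.11873750 / 0.3348
       = 0.3547

The evidence strengthens our belief in H.
Prior: 0.1357 → Posterior: 0.3547


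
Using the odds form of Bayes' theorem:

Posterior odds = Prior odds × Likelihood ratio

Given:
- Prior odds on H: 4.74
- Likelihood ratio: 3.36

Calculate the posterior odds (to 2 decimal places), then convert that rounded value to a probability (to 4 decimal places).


Step 1: Calculate posterior odds
Posterior odds = Prior odds × LR
               = 4.74 × 3.36
               = 15.93

Step 2: Convert to probability
P(H|E) = Posterior odds / (1 + Posterior odds)
       = 15.93 / (1 + 15.93)
       = 15.93 / 16.93
       = 0.9409

The evidence increased P(H) from 0.8258 to 0.9409.


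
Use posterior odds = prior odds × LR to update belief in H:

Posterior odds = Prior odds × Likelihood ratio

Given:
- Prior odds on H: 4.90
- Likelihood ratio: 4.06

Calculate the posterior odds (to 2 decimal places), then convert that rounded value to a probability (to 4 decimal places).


Step 1: Calculate posterior odds
Posterior odds = Prior odds × LR
               = 4.90 × 4.06
               = 19.89

Step 2: Convert to probability
P(H|E) = Posterior odds / (1 + Posterior odds)
       = 19.89 / (1 + 19.89)
       = 19.89 / 20.89
       = 0.9521

The evidence increased P(H) from 0.8305 to 0.9521.


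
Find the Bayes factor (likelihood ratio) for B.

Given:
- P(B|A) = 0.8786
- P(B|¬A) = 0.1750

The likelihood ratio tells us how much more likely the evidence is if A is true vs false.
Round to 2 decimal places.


Likelihood Ratio (LR) = P(B|A) / P(B|¬A)

LR = 0.8786 / 0.1750
   = 5.02

The evidence is 5.02 times more likely if A is true than if A is false.
LR > 1, so observing B raises the odds in favor of A.


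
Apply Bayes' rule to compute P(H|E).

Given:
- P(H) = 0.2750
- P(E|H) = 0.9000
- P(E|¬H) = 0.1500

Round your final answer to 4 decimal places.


Bayes' theorem: P(H|E) = P(E|H) × P(H) / P(E)

Step 1: Calculate P(E) using law of total probability
P(E) = P(E|H)P(H) + P(E|¬H)P(¬H)
     = 0.9000 × 0.2750 + 0.1500 × 0.7250
     = 0.24750000 + 0.10875000
     = 0.35625000

Step 2: Apply Bayes' theorem
P(H|E) = P(E|H) × P(H) / P(E)
       = 0.24750000 / 0.35625000
       = 0.6947


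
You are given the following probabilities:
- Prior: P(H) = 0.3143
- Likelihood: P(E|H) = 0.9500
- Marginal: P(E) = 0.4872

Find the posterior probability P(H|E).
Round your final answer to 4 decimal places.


Using Bayes' theorem:

P(H|E) = P(E|H) × P(H) / P(E)
       = 0.9500 × 0.3143 / 0.4872
       = 0.29858500 / 0.4872
       = 0.6129

The evidence strengthens our belief in H.
Prior: 0.3143 → Posterior: 0.6129


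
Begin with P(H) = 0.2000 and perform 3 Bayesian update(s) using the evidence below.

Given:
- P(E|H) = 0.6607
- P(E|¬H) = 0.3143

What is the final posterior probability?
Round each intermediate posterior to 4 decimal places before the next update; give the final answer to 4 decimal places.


Sequential Bayesian updating:

Initial prior: P(H) = 0.2000

Update 1:
  P(E) = 0.6607 × 0.2000 + 0.3143 × 0.8000 = 0.13214000 + 0.25144000 = 0.38358000
  P(H|E) = 0.13214000 / 0.38358000 = 0.3445

Update 2:
  P(E) = 0.6607 × 0.3445 + 0.3143 × 0.6555 = 0.22761115 + 0.20602365 = 0.43363480
  P(H|E) = 0.22761115 / 0.43363480 = 0.5249

Update 3:
  P(E) = 0.6607 × 0.5249 + 0.3143 × 0.4751 = 0.34680143 + 0.14932393 = 0.49612536
  P(H|E) = 0.34680143 / 0.49612536 = 0.6990

Final posterior: 0.6990


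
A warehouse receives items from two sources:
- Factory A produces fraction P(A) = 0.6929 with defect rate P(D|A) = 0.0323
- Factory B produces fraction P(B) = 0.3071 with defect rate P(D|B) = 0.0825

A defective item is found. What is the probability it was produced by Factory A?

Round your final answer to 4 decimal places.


Let A = from Factory A, D = defective

Given:
- P(A) = 0.6929, P(B) = 0.3071
- P(D|A) = 0.0323, P(D|B) = 0.0825

Step 1: Find P(D)
P(D) = P(D|A)P(A) + P(D|B)P(B)
     = 0.0323 × 0.6929 + 0.0825 × 0.3071
     = 0.02238067 + 0.02533575
     = 0.04771642

Step 2: Apply Bayes' theorem
P(A|D) = P(D|A)P(A) / P(D)
       = 0.02238067 / 0.04771642
       = 0.4690


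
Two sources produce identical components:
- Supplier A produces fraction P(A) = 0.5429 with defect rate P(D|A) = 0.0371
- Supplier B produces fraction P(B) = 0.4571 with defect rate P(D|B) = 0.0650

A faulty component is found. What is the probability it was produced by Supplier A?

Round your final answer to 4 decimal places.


Let A = from Supplier A, D = faulty

Given:
- P(A) = 0.5429, P(B) = 0.4571
- P(D|A) = 0.0371, P(D|B) = 0.0650

Step 1: Find P(D)
P(D) = P(D|A)P(A) + P(D|B)P(B)
     = 0.0371 × 0.5429 + 0.0650 × 0.4571
     = 0.02014159 + 0.02971150
     = 0.04985309

Step 2: Apply Bayes' theorem
P(A|D) = P(D|A)P(A) / P(D)
       = 0.02014159 / 0.04985309
       = 0.4040


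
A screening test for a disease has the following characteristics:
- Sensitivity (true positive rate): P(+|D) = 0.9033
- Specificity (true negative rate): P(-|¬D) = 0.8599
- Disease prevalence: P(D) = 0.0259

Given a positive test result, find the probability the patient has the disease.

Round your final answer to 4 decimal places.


Let D = has disease, + = positive test

Given:
- P(D) = 0.0259 (prevalence)
- P(+|D) = 0.9033 (sensitivity)
- P(-|¬D) = 0.8599 (specificity)
- P(+|¬D) = 0.1401 (false positive rate = 1 - specificity)

Step 1: Find P(+)
P(+) = P(+|D)P(D) + P(+|¬D)P(¬D)
     = 0.9033 × 0.0259 + 0.1401 × 0.9741
     = 0.02339547 + 0.13647141
     = 0.15986688

Step 2: Apply Bayes' theorem for P(D|+)
P(D|+) = P(+|D)P(D) / P(+)
       = 0.02339547 / 0.15986688
       = 0.1463


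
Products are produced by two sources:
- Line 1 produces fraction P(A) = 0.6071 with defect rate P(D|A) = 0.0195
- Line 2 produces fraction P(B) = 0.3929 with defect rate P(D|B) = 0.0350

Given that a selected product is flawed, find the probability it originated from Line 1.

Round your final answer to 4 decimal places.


Let A = from Line 1, D = flawed

Given:
- P(A) = 0.6071, P(B) = 0.3929
- P(D|A) = 0.0195, P(D|B) = 0.0350

Step 1: Find P(D)
P(D) = P(D|A)P(A) + P(D|B)P(B)
     = 0.0195 × 0.6071 + 0.0350 × 0.3929
     = 0.01183845 + 0.01375150
     = 0.02558995

Step 2: Apply Bayes' theorem
P(A|D) = P(D|A)P(A) / P(D)
       = 0.01183845 / 0.02558995
       = 0.4626


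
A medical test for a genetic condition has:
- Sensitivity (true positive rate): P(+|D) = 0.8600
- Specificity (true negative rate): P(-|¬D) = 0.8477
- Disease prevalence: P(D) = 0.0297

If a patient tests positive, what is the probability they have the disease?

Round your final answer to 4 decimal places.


Let D = has disease, + = positive test

Given:
- P(D) = 0.0297 (prevalence)
- P(+|D) = 0.8600 (sensitivity)
- P(-|¬D) = 0.8477 (specificity)
- P(+|¬D) = 0.1523 (false positive rate = 1 - specificity)

Step 1: Find P(+)
P(+) = P(+|D)P(D) + P(+|¬D)P(¬D)
     = 0.8600 × 0.0297 + 0.1523 × 0.9703
     = 0.02554200 + 0.14777669
     = 0.17331869

Step 2: Apply Bayes' theorem for P(D|+)
P(D|+) = P(+|D)P(D) / P(+)
       = 0.02554200 / 0.17331869
       = 0.1474


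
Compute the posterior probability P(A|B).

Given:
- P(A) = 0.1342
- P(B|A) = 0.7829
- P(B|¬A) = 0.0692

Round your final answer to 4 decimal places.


Bayes' theorem: P(A|B) = P(B|A) × P(A) / P(B)

Step 1: Calculate P(B) using law of total probability
P(B) = P(B|A)P(A) + P(B|¬A)P(¬A)
     = 0.7829 × 0.1342 + 0.0692 × 0.8658
     = 0.10506518 + 0.05991336
     = 0.16497854

Step 2: Apply Bayes' theorem
P(A|B) = P(B|A) × P(A) / P(B)
       = 0.10506518 / 0.16497854
       = 0.6368


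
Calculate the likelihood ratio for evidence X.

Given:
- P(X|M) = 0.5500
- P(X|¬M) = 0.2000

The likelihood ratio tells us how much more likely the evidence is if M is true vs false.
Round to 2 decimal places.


Likelihood Ratio (LR) = P(X|M) / P(X|¬M)

LR = 0.5500 / 0.2000
   = 2.75

The evidence is 2.75 times more likely if M is true than if M is false.
Since LR > 1, the evidence supports M over ¬M.


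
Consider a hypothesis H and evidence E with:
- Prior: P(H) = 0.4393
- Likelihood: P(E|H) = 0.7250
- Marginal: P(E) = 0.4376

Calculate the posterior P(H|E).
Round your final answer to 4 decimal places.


Using Bayes' theorem:

P(H|E) = P(E|H) × P(H) / P(E)
       = 0.7250 × 0.4393 / 0.4376
       = 0.31849250 / 0.4376
       = 0.7278

The evidence strengthens our belief in H.
Prior: 0.4393 → Posterior: 0.7278


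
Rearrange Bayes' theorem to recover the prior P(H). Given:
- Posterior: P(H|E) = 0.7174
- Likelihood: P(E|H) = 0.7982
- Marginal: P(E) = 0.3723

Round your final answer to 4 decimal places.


From Bayes' theorem: P(H|E) = P(E|H) × P(H) / P(E)

Rearranging for P(H):
P(H) = P(H|E) × P(E) / P(E|H)
     = 0.7174 × 0.3723 / 0.7982
     = 0.26708802 / 0.7982
     = 0.3346


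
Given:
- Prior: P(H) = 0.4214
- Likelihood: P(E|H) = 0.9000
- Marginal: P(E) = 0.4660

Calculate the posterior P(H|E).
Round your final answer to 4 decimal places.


Using Bayes' theorem:

P(H|E) = P(E|H) × P(H) / P(E)
       = 0.9000 × 0.4214 / 0.4660
       = 0.37926000 / 0.4660
       = 0.8139

The evidence strengthens our belief in H.
Prior: 0.4214 → Posterior: 0.8139


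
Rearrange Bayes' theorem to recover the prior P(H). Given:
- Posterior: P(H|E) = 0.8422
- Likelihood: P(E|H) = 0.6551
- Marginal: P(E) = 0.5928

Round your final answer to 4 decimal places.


From Bayes' theorem: P(H|E) = P(E|H) × P(H) / P(E)

Rearranging for P(H):
P(H) = P(H|E) × P(E) / P(E|H)
     = 0.8422 × 0.5928 / 0.6551
     = 0.49925616 / 0.6551
     = 0.7621


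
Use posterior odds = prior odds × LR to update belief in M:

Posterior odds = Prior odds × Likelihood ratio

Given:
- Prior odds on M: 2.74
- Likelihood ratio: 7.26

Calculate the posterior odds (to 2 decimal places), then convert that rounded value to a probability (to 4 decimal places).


Step 1: Calculate posterior odds
Posterior odds = Prior odds × LR
               = 2.74 × 7.26
               = 19.89

Step 2: Convert to probability
P(M|E) = Posterior odds / (1 + Posterior odds)
       = 19.89 / (1 + 19.89)
       = 19.89 / 20.89
       = 0.9521

The evidence increased P(M) from 0.7326 to 0.9521.


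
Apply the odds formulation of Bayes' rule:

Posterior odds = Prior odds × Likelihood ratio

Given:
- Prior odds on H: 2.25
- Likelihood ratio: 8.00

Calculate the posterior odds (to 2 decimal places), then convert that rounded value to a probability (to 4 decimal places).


Step 1: Calculate posterior odds
Posterior odds = Prior odds × LR
               = 2.25 × 8.00
               = 18.00

Step 2: Convert to probability
P(H|E) = Posterior odds / (1 + Posterior odds)
       = 18.00 / (1 + 18.00)
       = 18.00 / 19.00
       = 0.9474

The evidence increased P(H) from 0.6923 to 0.9474.


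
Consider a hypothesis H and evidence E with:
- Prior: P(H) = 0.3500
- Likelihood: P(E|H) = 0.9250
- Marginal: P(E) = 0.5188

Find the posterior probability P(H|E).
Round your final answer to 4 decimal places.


Using Bayes' theorem:

P(H|E) = P(E|H) × P(H) / P(E)
       = 0.9250 × 0.3500 / 0.5188
       = 0.32375000 / 0.5188
       = 0.6240

The evidence strengthens our belief in H.
Prior: 0.3500 → Posterior: 0.6240


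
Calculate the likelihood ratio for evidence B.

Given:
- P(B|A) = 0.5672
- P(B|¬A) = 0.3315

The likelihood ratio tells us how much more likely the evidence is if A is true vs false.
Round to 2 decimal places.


Likelihood Ratio (LR) = P(B|A) / P(B|¬A)

LR = 0.5672 / 0.3315
   = 1.71

The evidence is 1.71 times more likely if A is true than if A is false.
Since LR > 1, the evidence supports A over ¬A.


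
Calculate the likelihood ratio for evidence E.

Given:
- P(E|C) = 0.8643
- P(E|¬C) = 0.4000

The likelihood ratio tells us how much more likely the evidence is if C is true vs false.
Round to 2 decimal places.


Likelihood Ratio (LR) = P(E|C) / P(E|¬C)

LR = 0.8643 / 0.4000
   = 2.16

The evidence is 2.16 times more likely if C is true than if C is false.
Since LR > 1, the evidence supports C over ¬C.


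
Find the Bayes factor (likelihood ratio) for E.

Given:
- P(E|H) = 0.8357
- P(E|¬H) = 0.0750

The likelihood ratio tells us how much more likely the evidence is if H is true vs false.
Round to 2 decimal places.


Likelihood Ratio (LR) = P(E|H) / P(E|¬H)

LR = 0.8357 / 0.0750
   = 11.14

The evidence is 11.14 times more likely if H is true than if H is false.
LR > 1, so observing E raises the odds in favor of H.


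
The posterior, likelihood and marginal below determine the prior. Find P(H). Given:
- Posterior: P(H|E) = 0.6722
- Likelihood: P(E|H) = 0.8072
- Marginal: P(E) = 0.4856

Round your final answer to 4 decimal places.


From Bayes' theorem: P(H|E) = P(E|H) × P(H) / P(E)

Rearranging for P(H):
P(H) = P(H|E) × P(E) / P(E|H)
     = 0.6722 × 0.4856 / 0.8072
     = 0.32642032 / 0.8072
     = 0.4044


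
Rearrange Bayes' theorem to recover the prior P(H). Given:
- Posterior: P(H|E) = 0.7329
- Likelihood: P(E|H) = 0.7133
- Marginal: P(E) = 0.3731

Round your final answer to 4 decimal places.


From Bayes' theorem: P(H|E) = P(E|H) × P(H) / P(E)

Rearranging for P(H):
P(H) = P(H|E) × P(E) / P(E|H)
     = 0.7329 × 0.3731 / 0.7133
     = 0.27344499 / 0.7133
     = 0.3834


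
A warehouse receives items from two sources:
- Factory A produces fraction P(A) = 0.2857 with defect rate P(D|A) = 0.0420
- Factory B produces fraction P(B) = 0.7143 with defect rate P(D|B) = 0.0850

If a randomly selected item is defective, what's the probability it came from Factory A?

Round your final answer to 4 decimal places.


Let A = from Factory A, D = defective

Given:
- P(A) = 0.2857, P(B) = 0.7143
- P(D|A) = 0.0420, P(D|B) = 0.0850

Step 1: Find P(D)
P(D) = P(D|A)P(A) + P(D|B)P(B)
     = 0.0420 × 0.2857 + 0.0850 × 0.7143
     = 0.01199940 + 0.06071550
     = 0.07271490

Step 2: Apply Bayes' theorem
P(A|D) = P(D|A)P(A) / P(D)
       = 0.01199940 / 0.07271490
       = 0.1650


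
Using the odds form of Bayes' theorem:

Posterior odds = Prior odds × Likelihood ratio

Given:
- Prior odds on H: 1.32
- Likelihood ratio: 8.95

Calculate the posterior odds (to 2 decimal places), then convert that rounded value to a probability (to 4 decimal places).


Step 1: Calculate posterior odds
Posterior odds = Prior odds × LR
               = 1.32 × 8.95
               = 11.81

Step 2: Convert to probability
P(H|E) = Posterior odds / (1 + Posterior odds)
       = 11.81 / (1 + 11.81)
       = 11.81 / 12.81
       = 0.9219

The evidence increased P(H) from 0.5690 to 0.9219.


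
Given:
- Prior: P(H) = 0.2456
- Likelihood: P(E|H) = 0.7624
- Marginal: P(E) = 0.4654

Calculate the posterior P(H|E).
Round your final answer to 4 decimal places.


Using Bayes' theorem:

P(H|E) = P(E|H) × P(H) / P(E)
       = 0.7624 × 0.2456 / 0.4654
       = 0.18724544 / 0.4654
       = 0.4023

The evidence strengthens our belief in H.
Prior: 0.2456 → Posterior: 0.4023


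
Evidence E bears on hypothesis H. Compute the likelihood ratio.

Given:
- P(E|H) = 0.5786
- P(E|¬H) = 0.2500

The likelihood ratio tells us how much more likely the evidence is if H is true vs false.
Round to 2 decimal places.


Likelihood Ratio (LR) = P(E|H) / P(E|¬H)

LR = 0.5786 / 0.2500
   = 2.31

The evidence is 2.31 times more likely if H is true than if H is false.
LR > 1, so observing E raises the odds in favor of H.


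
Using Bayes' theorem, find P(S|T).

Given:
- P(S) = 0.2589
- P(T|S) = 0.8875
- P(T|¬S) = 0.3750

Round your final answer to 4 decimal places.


Bayes' theorem: P(S|T) = P(T|S) × P(S) / P(T)

Step 1: Calculate P(T) using law of total probability
P(T) = P(T|S)P(S) + P(T|¬S)P(¬S)
     = 0.8875 × 0.2589 + 0.3750 × 0.7411
     = 0.22977375 + 0.27791250
     = 0.50768625

Step 2: Apply Bayes' theorem
P(S|T) = P(T|S) × P(S) / P(T)
       = 0.22977375 / 0.50768625
       = 0.4526


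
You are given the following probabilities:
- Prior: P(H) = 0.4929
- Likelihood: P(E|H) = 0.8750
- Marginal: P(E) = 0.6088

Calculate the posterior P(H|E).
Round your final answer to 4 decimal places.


Using Bayes' theorem:

P(H|E) = P(E|H) × P(H) / P(E)
       = 0.8750 × 0.4929 / 0.6088
       = 0.43128750 / 0.6088
       = 0.7084

The evidence strengthens our belief in H.
Prior: 0.4929 → Posterior: 0.7084


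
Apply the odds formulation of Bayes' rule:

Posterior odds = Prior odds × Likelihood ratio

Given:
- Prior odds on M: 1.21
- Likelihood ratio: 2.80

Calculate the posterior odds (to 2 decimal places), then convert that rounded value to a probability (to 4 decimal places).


Step 1: Calculate posterior odds
Posterior odds = Prior odds × LR
               = 1.21 × 2.80
               = 3.39

Step 2: Convert to probability
P(M|E) = Posterior odds / (1 + Posterior odds)
       = 3.39 / (1 + 3.39)
       = 3.39 / 4.39
       = 0.7722

The evidence increased P(M) from 0.5475 to 0.7722.
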